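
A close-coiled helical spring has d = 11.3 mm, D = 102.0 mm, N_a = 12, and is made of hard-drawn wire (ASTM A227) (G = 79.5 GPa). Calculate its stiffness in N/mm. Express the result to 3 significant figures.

12.7 N/mm

k = Gd⁴/(8D³N_a) = (79.5×10³ × 11.3⁴) / (8 × 102.0³ × 12)
  = 1.29623e+09 / 1.01876e+08 = 12.724 N/mm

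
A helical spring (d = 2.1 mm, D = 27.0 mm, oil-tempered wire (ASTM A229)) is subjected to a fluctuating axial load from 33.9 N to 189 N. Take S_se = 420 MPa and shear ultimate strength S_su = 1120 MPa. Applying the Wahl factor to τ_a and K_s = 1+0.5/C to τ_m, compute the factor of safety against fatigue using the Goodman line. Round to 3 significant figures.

C = D/d = 27.0/2.1 = 12.8571; K_W = (4C−1)/(4C−4)+0.615/C = 1.1111; K_s = 1+0.5/C = 1.0389
F_a = (F_max−F_min)/2 = 77.55 N; F_m = (F_max+F_min)/2 = 111.45 N
τ_a = K_W·8F_aD/(πd³) = 1.1111 × 575.74 = 639.7 MPa
τ_m = K_s·8F_mD/(πd³) = 1.0389 × 827.42 = 859.6 MPa
Goodman: 1/n_f = τ_a/S_se + τ_m/S_su = 639.7/420 + 859.6/1120 = 1.52309 + 0.76750 = 2.2906
n_f = 1/2.2906 = 0.4366

0.437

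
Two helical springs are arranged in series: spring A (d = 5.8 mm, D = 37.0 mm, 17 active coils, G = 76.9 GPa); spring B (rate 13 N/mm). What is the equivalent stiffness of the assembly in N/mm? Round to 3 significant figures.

6.41 N/mm

k_A = Gd⁴/(8D³N_a) = (76.9×10³)(5.8⁴)/(8·37.0³·17) = 12.633 N/mm
Series: 1/k_eq = 1/12.633 + 1/13 = 0.15608; k_eq = 6.4068 N/mm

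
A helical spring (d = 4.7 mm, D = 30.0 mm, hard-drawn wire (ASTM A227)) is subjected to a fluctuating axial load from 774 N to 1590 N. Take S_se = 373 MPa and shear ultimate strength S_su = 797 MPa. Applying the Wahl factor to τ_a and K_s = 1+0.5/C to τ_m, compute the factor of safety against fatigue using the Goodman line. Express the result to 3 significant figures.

0.461

C = D/d = 30.0/4.7 = 6.3830; K_W = (4C−1)/(4C−4)+0.615/C = 1.2357; K_s = 1+0.5/C = 1.0783
F_a = (F_max−F_min)/2 = 408 N; F_m = (F_max+F_min)/2 = 1182 N
τ_a = K_W·8F_aD/(πd³) = 1.2357 × 300.21 = 370.97 MPa
τ_m = K_s·8F_mD/(πd³) = 1.0783 × 869.73 = 937.86 MPa
Goodman: 1/n_f = τ_a/S_se + τ_m/S_su = 370.97/373 + 937.86/797 = 0.99455 + 1.17674 = 2.1713
n_f = 1/2.1713 = 0.4606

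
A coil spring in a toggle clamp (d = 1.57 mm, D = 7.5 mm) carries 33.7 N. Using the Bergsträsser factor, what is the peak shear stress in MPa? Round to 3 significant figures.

218 MPa

Spring index C = D/d = 7.5/1.57 = 4.7771
K_B = (4C+2)/(4C−3) = 21.108/16.108 = 1.3104
τ₀ = 8FD/(πd³) = 8·33.7·7.5/(π·1.57³) = 2022/12.158 = 166.32 MPa
τ_max = K·τ₀ = 1.3104 × 166.32 = 217.94 MPa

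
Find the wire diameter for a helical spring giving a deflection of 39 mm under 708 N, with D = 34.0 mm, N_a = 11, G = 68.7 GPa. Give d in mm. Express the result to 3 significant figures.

5.50 mm

Required rate k = F/δ = 708/39 = 18.154 N/mm
d = (8D³N_a·k / G)^(1/4) = (8·34.0³·11·18.154 / (68.7×10³))^0.25
  = (913.97)^0.25 = 5.4984 mm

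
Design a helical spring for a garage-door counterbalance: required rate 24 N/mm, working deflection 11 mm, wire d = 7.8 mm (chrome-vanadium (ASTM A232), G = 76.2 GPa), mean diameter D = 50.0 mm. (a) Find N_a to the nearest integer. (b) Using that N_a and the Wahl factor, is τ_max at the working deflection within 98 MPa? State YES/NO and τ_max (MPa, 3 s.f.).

(a) 12 coils; (b) YES, τ_max = 85.6 MPa

N_a = Gd⁴/(8D³k) = (76.2×10³)(7.8⁴)/(8·50.0³·24) = 11.75 → N_a = 12
Actual rate k = Gd⁴/(8D³·12) = 23.505 N/mm
Working load F = kδ = 23.505·11 = 258.55 N
C = 50.0/7.8 = 6.4103; K_W = (4C−1)/(4C−4)+0.615/C = 1.2346
τ_max = K_W·8FD/(πd³) = 1.2346·69.37 = 85.642 MPa
τ_max ≤ 98 MPa → acceptable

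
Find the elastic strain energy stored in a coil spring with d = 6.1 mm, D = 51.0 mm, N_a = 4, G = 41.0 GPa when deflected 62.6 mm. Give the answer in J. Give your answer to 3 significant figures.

26.2 J

k = Gd⁴/(8D³N_a) = (41.0×10³)(6.1⁴)/(8·51.0³·4) = 13.373 N/mm
U = ½kδ² = 0.5 × 13.373 × 62.6² = 26204 N·mm = 26.204 J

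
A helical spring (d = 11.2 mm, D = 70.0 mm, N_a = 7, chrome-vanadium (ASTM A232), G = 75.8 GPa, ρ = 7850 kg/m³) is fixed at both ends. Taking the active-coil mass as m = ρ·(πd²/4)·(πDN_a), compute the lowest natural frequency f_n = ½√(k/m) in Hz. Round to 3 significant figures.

k = Gd⁴/(8D³N_a) = (75.8×10³)(11.2⁴)/(8·70.0³·7) = 62.095 N/mm = 62095 N/m
Wire length L = πDN_a = π·70.0·7 = 1539.4 mm
m = ρ·(πd²/4)·L = 7850 × 98.52×10⁻⁶ m² × 1.5394 m = 1.1905 kg
f_n = ½√(k/m) = 0.5·√(62095/1.1905) = 0.5·√(52158) = 114.19 Hz

114 Hz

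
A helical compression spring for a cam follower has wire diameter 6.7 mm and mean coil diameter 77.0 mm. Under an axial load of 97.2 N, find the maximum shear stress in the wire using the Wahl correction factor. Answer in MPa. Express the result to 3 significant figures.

Spring index C = D/d = 77.0/6.7 = 11.4925
K_W = (4C−1)/(4C−4) + 0.615/C = 44.970/41.970 + 0.0535 = 1.1250
τ₀ = 8FD/(πd³) = 8·97.2·77.0/(π·6.7³) = 59875.2/944.87 = 63.368 MPa
τ_max = K·τ₀ = 1.1250 × 63.368 = 71.289 MPa

71.3 MPa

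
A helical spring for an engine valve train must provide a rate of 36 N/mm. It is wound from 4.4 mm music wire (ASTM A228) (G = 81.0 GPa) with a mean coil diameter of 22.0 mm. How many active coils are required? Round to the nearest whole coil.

N_a = Gd⁴/(8D³k) = (81.0×10³ × 4.4⁴)/(8 × 22.0³ × 36)
    = 3.03596e+07 / 3.06662e+06 = 9.9 → 10 coils

10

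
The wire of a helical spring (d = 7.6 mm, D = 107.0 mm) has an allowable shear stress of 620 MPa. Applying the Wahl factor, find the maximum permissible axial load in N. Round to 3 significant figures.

907 N

C = D/d = 107.0/7.6 = 14.0789
K_W = (4C−1)/(4C−4) + 0.615/C = 55.316/52.316 + 0.0437 = 1.1010
τ_max = K·8FD/(πd³) → F_max = τ_allow·πd³/(8DK)
F_max = 620·π·7.6³/(8·107.0·1.1010) = 8.5503e+05/942.48 = 907.22 N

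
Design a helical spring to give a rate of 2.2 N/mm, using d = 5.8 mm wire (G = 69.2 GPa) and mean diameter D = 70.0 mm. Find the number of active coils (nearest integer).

13

N_a = Gd⁴/(8D³k) = (69.2×10³ × 5.8⁴)/(8 × 70.0³ × 2.2)
    = 7.83102e+07 / 6.0368e+06 = 12.97 → 13 coils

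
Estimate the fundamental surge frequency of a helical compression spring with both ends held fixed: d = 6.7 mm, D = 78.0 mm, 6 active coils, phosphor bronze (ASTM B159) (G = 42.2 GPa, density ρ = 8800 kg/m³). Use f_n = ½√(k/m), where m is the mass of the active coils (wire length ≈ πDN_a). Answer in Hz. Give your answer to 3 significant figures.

k = Gd⁴/(8D³N_a) = (42.2×10³)(6.7⁴)/(8·78.0³·6) = 3.7332 N/mm = 3733.2 N/m
Wire length L = πDN_a = π·78.0·6 = 1470.3 mm
m = ρ·(πd²/4)·L = 8800 × 35.257×10⁻⁶ m² × 1.4703 m = 0.45616 kg
f_n = ½√(k/m) = 0.5·√(3733.2/0.45616) = 0.5·√(8184.1) = 45.233 Hz

45.2 Hz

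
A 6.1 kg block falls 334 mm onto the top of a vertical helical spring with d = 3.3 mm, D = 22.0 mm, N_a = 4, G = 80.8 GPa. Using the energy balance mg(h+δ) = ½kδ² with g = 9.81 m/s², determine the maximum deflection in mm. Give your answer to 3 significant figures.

39.9 mm

k = Gd⁴/(8D³N_a) = (80.8×10³)(3.3⁴)/(8·22.0³·4) = 28.122 N/mm
W = mg = 6.1 × 9.81 = 59.841 N
½kδ² − Wδ − Wh = 0 → δ = (W + √(W² + 2kWh))/k
δ = (59.841 + √(3580.9 + 1.12415e+06))/28.122 = (59.841 + 1061.9)/28.122 = 39.89 mm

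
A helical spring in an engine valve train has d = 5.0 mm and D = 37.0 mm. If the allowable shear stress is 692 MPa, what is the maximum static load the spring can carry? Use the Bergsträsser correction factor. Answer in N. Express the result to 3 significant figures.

C = D/d = 37.0/5.0 = 7.4000
K_B = (4C+2)/(4C−3) = 31.600/26.600 = 1.1880
τ_max = K·8FD/(πd³) → F_max = τ_allow·πd³/(8DK)
F_max = 692·π·5.0³/(8·37.0·1.1880) = 2.7175e+05/351.64 = 772.8 N

773 N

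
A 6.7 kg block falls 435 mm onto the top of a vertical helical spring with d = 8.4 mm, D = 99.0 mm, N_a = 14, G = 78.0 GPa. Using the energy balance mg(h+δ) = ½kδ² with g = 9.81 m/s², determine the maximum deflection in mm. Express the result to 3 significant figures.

146 mm

k = Gd⁴/(8D³N_a) = (78.0×10³)(8.4⁴)/(8·99.0³·14) = 3.5735 N/mm
W = mg = 6.7 × 9.81 = 65.727 N
½kδ² − Wδ − Wh = 0 → δ = (W + √(W² + 2kWh))/k
δ = (65.727 + √(4320 + 204339))/3.5735 = (65.727 + 456.79)/3.5735 = 146.22 mm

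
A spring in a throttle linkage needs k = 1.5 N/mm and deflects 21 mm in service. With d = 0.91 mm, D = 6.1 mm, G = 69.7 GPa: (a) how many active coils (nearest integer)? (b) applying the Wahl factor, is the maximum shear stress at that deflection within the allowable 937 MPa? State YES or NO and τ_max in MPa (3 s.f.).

(a) 18 coils; (b) YES, τ_max = 774 MPa

N_a = Gd⁴/(8D³k) = (69.7×10³)(0.91⁴)/(8·6.1³·1.5) = 17.55 → N_a = 18
Actual rate k = Gd⁴/(8D³·18) = 1.4623 N/mm
Working load F = kδ = 1.4623·21 = 30.709 N
C = 6.1/0.91 = 6.7033; K_W = (4C−1)/(4C−4)+0.615/C = 1.2232
τ_max = K_W·8FD/(πd³) = 1.2232·633.01 = 774.33 MPa
τ_max ≤ 937 MPa → acceptable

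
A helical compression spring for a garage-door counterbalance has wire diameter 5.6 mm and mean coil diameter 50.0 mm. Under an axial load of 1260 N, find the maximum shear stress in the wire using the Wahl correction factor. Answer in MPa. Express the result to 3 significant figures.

Spring index C = D/d = 50.0/5.6 = 8.9286
K_W = (4C−1)/(4C−4) + 0.615/C = 34.714/31.714 + 0.0689 = 1.1635
τ₀ = 8FD/(πd³) = 8·1260·50.0/(π·5.6³) = 504000/551.71 = 913.52 MPa
τ_max = K·τ₀ = 1.1635 × 913.52 = 1062.9 MPa

1060 MPa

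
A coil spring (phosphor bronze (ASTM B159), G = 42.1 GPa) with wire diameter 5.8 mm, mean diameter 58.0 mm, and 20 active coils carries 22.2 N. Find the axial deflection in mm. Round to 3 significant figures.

14.5 mm

k = Gd⁴/(8D³N_a) = (42.1×10³)(5.8⁴)/(8·58.0³·20) = 1.5261 N/mm
δ = F/k = 22.2 / 1.5261 = 14.547 mm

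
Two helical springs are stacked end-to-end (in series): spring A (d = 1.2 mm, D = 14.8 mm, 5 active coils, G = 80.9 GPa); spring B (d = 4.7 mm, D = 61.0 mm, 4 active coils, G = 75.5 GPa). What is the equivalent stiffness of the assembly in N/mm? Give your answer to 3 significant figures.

k_A = Gd⁴/(8D³N_a) = (80.9×10³)(1.2⁴)/(8·14.8³·5) = 1.2937 N/mm
k_B = Gd⁴/(8D³N_a) = (75.5×10³)(4.7⁴)/(8·61.0³·4) = 5.0722 N/mm
Series: 1/k_eq = 1/1.2937 + 1/5.0722 = 0.97014; k_eq = 1.0308 N/mm

1.03 N/mm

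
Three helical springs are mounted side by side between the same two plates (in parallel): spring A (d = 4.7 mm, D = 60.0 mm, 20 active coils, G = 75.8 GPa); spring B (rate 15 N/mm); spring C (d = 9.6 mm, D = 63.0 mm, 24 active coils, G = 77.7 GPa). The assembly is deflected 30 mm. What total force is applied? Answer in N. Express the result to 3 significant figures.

894 N

k_A = Gd⁴/(8D³N_a) = (75.8×10³)(4.7⁴)/(8·60.0³·20) = 1.0703 N/mm
k_C = Gd⁴/(8D³N_a) = (77.7×10³)(9.6⁴)/(8·63.0³·24) = 13.746 N/mm
Parallel: k_eq = 1.0703 + 15 + 13.746 = 29.816 N/mm
F = k_eq·δ = 29.816·30 = 894.49 N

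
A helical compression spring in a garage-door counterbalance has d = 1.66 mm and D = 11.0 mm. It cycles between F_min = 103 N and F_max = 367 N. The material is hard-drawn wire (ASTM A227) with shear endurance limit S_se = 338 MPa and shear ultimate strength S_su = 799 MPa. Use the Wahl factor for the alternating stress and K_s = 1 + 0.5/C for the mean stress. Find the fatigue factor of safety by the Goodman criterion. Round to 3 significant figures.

C = D/d = 11.0/1.66 = 6.6265; K_W = (4C−1)/(4C−4)+0.615/C = 1.2261; K_s = 1+0.5/C = 1.0755
F_a = (F_max−F_min)/2 = 132 N; F_m = (F_max+F_min)/2 = 235 N
τ_a = K_W·8F_aD/(πd³) = 1.2261 × 808.32 = 991.08 MPa
τ_m = K_s·8F_mD/(πd³) = 1.0755 × 1439.1 = 1547.6 MPa
Goodman: 1/n_f = τ_a/S_se + τ_m/S_su = 991.08/338 + 1547.6/799 = 2.93220 + 1.93696 = 4.8692
n_f = 1/4.8692 = 0.2054

0.205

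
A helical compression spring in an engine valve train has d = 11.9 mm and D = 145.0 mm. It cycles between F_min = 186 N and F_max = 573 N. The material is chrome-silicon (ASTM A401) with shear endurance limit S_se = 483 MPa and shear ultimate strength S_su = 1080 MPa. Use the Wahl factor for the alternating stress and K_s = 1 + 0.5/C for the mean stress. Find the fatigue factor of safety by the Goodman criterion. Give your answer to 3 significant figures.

C = D/d = 145.0/11.9 = 12.1849; K_W = (4C−1)/(4C−4)+0.615/C = 1.1175; K_s = 1+0.5/C = 1.0410
F_a = (F_max−F_min)/2 = 193.5 N; F_m = (F_max+F_min)/2 = 379.5 N
τ_a = K_W·8F_aD/(πd³) = 1.1175 × 42.398 = 47.381 MPa
τ_m = K_s·8F_mD/(πd³) = 1.0410 × 83.153 = 86.565 MPa
Goodman: 1/n_f = τ_a/S_se + τ_m/S_su = 47.381/483 + 86.565/1080 = 0.09810 + 0.08015 = 0.17825
n_f = 1/0.17825 = 5.61

5.61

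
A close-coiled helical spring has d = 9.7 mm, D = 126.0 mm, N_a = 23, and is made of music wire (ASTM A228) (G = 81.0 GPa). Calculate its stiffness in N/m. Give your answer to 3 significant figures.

k = Gd⁴/(8D³N_a) = (81.0×10³ × 9.7⁴) / (8 × 126.0³ × 23)
  = 7.17087e+08 / 3.68069e+08 = 1.9482 N/mm = 1948.2 N/m

1950 N/m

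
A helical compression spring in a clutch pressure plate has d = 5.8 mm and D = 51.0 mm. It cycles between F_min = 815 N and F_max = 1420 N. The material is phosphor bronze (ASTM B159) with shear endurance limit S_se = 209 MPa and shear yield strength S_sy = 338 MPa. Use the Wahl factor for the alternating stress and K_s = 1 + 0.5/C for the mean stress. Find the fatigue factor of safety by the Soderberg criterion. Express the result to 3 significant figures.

C = D/d = 51.0/5.8 = 8.7931; K_W = (4C−1)/(4C−4)+0.615/C = 1.1662; K_s = 1+0.5/C = 1.0569
F_a = (F_max−F_min)/2 = 302.5 N; F_m = (F_max+F_min)/2 = 1117.5 N
τ_a = K_W·8F_aD/(πd³) = 1.1662 × 201.35 = 234.81 MPa
τ_m = K_s·8F_mD/(πd³) = 1.0569 × 743.83 = 786.13 MPa
Soderberg: 1/n_f = τ_a/S_se + τ_m/S_sy = 234.81/209 + 786.13/338 = 1.12349 + 2.32582 = 3.4493
n_f = 1/3.4493 = 0.2899

0.290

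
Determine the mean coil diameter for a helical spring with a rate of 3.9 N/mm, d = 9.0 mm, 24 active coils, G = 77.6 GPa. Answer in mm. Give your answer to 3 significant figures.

D = (Gd⁴/(8N_a·k))^(1/3) = (77.6×10³·9.0⁴/(8·24·3.9))^(1/3)
  = (679933)^(1/3) = 87.9337 mm

87.9 mm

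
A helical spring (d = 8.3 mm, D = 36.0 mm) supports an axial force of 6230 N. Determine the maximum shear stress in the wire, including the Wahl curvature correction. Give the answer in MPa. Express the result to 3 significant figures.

1360 MPa

Spring index C = D/d = 36.0/8.3 = 4.3373
K_W = (4C−1)/(4C−4) + 0.615/C = 16.349/13.349 + 0.1418 = 1.3665
τ₀ = 8FD/(πd³) = 8·6230·36.0/(π·8.3³) = 1.79424e+06/1796.3 = 998.84 MPa
τ_max = K·τ₀ = 1.3665 × 998.84 = 1364.9 MPa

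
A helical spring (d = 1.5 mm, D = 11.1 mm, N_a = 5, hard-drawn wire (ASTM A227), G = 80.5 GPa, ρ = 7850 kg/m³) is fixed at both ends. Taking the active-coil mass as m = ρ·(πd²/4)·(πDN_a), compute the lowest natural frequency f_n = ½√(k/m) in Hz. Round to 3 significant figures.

k = Gd⁴/(8D³N_a) = (80.5×10³)(1.5⁴)/(8·11.1³·5) = 7.4496 N/mm = 7449.6 N/m
Wire length L = πDN_a = π·11.1·5 = 174.36 mm
m = ρ·(πd²/4)·L = 7850 × 1.7671×10⁻⁶ m² × 0.17436 m = 0.0024187 kg
f_n = ½√(k/m) = 0.5·√(7449.6/0.0024187) = 0.5·√(3.08e+06) = 877.49 Hz

877 Hz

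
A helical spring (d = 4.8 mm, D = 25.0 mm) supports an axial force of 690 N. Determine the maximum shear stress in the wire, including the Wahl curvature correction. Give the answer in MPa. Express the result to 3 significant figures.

Spring index C = D/d = 25.0/4.8 = 5.2083
K_W = (4C−1)/(4C−4) + 0.615/C = 19.833/16.833 + 0.1181 = 1.2963
τ₀ = 8FD/(πd³) = 8·690·25.0/(π·4.8³) = 138000/347.44 = 397.2 MPa
τ_max = K·τ₀ = 1.2963 × 397.2 = 514.89 MPa

515 MPa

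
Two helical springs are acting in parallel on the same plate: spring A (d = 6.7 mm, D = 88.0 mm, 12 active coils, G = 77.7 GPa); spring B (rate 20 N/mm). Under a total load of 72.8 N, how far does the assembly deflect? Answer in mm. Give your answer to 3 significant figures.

k_A = Gd⁴/(8D³N_a) = (77.7×10³)(6.7⁴)/(8·88.0³·12) = 2.3933 N/mm
Parallel: k_eq = 2.3933 + 20 = 22.393 N/mm
δ = F/k_eq = 72.8/22.393 = 3.251 mm

3.25 mm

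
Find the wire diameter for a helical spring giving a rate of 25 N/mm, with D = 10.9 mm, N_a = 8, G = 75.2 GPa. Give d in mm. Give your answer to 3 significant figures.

2.29 mm

d = (8D³N_a·k / G)^(1/4) = (8·10.9³·8·25 / (75.2×10³))^0.25
  = (27.554)^0.25 = 2.2911 mm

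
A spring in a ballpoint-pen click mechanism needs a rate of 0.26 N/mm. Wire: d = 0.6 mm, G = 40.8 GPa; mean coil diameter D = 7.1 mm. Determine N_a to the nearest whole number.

N_a = Gd⁴/(8D³k) = (40.8×10³ × 0.6⁴)/(8 × 7.1³ × 0.26)
    = 5287.68 / 744.455 = 7.103 → 7 coils

7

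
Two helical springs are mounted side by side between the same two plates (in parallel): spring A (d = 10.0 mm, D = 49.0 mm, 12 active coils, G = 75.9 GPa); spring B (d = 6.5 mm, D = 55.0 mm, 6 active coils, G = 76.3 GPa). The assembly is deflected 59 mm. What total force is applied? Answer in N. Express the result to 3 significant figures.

k_A = Gd⁴/(8D³N_a) = (75.9×10³)(10.0⁴)/(8·49.0³·12) = 67.202 N/mm
k_B = Gd⁴/(8D³N_a) = (76.3×10³)(6.5⁴)/(8·55.0³·6) = 17.055 N/mm
Parallel: k_eq = 67.202 + 17.055 = 84.257 N/mm
F = k_eq·δ = 84.257·59 = 4971.2 N

4970 N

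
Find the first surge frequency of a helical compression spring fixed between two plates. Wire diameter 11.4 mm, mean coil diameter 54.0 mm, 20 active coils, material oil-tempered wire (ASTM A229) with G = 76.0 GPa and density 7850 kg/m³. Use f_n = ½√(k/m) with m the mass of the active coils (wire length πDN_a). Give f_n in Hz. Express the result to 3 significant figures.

k = Gd⁴/(8D³N_a) = (76.0×10³)(11.4⁴)/(8·54.0³·20) = 50.949 N/mm = 50949 N/m
Wire length L = πDN_a = π·54.0·20 = 3392.9 mm
m = ρ·(πd²/4)·L = 7850 × 102.07×10⁻⁶ m² × 3.3929 m = 2.7186 kg
f_n = ½√(k/m) = 0.5·√(50949/2.7186) = 0.5·√(18741) = 68.449 Hz

68.4 Hz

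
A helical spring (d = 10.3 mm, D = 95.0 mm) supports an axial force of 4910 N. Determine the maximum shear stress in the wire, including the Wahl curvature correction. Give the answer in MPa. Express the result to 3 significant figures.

1260 MPa

Spring index C = D/d = 95.0/10.3 = 9.2233
K_W = (4C−1)/(4C−4) + 0.615/C = 35.893/32.893 + 0.0667 = 1.1579
τ₀ = 8FD/(πd³) = 8·4910·95.0/(π·10.3³) = 3.7316e+06/3432.9 = 1087 MPa
τ_max = K·τ₀ = 1.1579 × 1087 = 1258.6 MPa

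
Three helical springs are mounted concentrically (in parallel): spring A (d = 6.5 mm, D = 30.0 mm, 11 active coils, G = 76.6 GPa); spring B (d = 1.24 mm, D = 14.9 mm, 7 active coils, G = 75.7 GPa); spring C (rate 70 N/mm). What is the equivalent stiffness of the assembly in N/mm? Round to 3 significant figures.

k_A = Gd⁴/(8D³N_a) = (76.6×10³)(6.5⁴)/(8·30.0³·11) = 57.549 N/mm
k_B = Gd⁴/(8D³N_a) = (75.7×10³)(1.24⁴)/(8·14.9³·7) = 0.96613 N/mm
Parallel: k_eq = 57.549 + 0.96613 + 70 = 128.51 N/mm

129 N/mm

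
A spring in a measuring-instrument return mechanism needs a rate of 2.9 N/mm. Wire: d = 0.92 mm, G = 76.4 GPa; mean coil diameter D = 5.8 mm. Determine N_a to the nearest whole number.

12

N_a = Gd⁴/(8D³k) = (76.4×10³ × 0.92⁴)/(8 × 5.8³ × 2.9)
    = 54732.4 / 4526.6 = 12.09 → 12 coils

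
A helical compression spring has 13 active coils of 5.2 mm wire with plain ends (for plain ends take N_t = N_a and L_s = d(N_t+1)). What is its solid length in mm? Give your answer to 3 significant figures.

72.8 mm

plain ends: N_t = N_a = 13
L_s = d·(N_t+1) = 5.2 × 14 = 72.8 mm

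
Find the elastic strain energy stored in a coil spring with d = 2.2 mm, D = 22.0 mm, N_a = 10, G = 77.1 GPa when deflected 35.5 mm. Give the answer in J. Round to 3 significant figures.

1.34 J

k = Gd⁴/(8D³N_a) = (77.1×10³)(2.2⁴)/(8·22.0³·10) = 2.1203 N/mm
U = ½kδ² = 0.5 × 2.1203 × 35.5² = 1336 N·mm = 1.336 J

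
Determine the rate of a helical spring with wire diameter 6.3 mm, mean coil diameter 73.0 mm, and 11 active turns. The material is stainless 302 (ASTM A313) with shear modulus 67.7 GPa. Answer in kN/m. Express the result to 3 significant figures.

k = Gd⁴/(8D³N_a) = (67.7×10³ × 6.3⁴) / (8 × 73.0³ × 11)
  = 1.06648e+08 / 3.42335e+07 = 3.1153 N/mm

3.12 kN/m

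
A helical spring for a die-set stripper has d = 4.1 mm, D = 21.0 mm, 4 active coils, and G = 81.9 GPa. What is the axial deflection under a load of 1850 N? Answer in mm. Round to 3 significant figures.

k = Gd⁴/(8D³N_a) = (81.9×10³)(4.1⁴)/(8·21.0³·4) = 78.093 N/mm
δ = F/k = 1850 / 78.093 = 23.69 mm

23.7 mm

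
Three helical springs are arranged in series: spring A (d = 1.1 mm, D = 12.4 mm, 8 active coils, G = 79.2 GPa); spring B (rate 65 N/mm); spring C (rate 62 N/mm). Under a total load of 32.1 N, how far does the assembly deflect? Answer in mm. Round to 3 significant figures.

k_A = Gd⁴/(8D³N_a) = (79.2×10³)(1.1⁴)/(8·12.4³·8) = 0.95028 N/mm
Series: 1/k_eq = 1/0.95028 + 1/65 + 1/62 = 1.0838; k_eq = 0.92265 N/mm
δ = F/k_eq = 32.1/0.92265 = 34.791 mm

34.8 mm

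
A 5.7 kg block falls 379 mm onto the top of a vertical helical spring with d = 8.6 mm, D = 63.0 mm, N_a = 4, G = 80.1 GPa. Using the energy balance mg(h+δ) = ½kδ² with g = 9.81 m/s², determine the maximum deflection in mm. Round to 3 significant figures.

28.9 mm

k = Gd⁴/(8D³N_a) = (80.1×10³)(8.6⁴)/(8·63.0³·4) = 54.759 N/mm
W = mg = 5.7 × 9.81 = 55.917 N
½kδ² − Wδ − Wh = 0 → δ = (W + √(W² + 2kWh))/k
δ = (55.917 + √(3126.7 + 2.32096e+06))/54.759 = (55.917 + 1524.5)/54.759 = 28.861 mm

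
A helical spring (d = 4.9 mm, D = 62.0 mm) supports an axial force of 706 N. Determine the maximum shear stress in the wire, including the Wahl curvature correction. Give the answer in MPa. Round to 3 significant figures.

1050 MPa

Spring index C = D/d = 62.0/4.9 = 12.6531
K_W = (4C−1)/(4C−4) + 0.615/C = 49.612/46.612 + 0.0486 = 1.1130
τ₀ = 8FD/(πd³) = 8·706·62.0/(π·4.9³) = 350176/369.61 = 947.43 MPa
τ_max = K·τ₀ = 1.1130 × 947.43 = 1054.5 MPa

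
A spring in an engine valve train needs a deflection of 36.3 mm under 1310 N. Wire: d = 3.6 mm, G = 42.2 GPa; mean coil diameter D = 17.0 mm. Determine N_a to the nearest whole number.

Required rate k = F/δ = 1310/36.3 = 36.088 N/mm
N_a = Gd⁴/(8D³k) = (42.2×10³ × 3.6⁴)/(8 × 17.0³ × 36.088)
    = 7.08798e+06 / 1.41841e+06 = 4.997 → 5 coils

5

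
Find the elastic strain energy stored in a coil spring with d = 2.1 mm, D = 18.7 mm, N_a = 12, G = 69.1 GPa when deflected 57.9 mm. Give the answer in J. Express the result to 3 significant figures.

3.59 J

k = Gd⁴/(8D³N_a) = (69.1×10³)(2.1⁴)/(8·18.7³·12) = 2.1407 N/mm
U = ½kδ² = 0.5 × 2.1407 × 57.9² = 3588.3 N·mm = 3.5883 J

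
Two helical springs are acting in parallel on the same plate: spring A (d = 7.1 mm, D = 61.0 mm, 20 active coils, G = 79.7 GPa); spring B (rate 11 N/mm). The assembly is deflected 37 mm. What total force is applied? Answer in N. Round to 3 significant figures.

613 N

k_A = Gd⁴/(8D³N_a) = (79.7×10³)(7.1⁴)/(8·61.0³·20) = 5.5768 N/mm
Parallel: k_eq = 5.5768 + 11 = 16.577 N/mm
F = k_eq·δ = 16.577·37 = 613.34 N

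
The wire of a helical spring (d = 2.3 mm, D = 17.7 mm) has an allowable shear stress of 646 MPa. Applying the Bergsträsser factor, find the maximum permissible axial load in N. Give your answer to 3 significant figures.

148 N

C = D/d = 17.7/2.3 = 7.6957
K_B = (4C+2)/(4C−3) = 32.783/27.783 = 1.1800
τ_max = K·8FD/(πd³) → F_max = τ_allow·πd³/(8DK)
F_max = 646·π·2.3³/(8·17.7·1.1800) = 24693/167.08 = 147.79 N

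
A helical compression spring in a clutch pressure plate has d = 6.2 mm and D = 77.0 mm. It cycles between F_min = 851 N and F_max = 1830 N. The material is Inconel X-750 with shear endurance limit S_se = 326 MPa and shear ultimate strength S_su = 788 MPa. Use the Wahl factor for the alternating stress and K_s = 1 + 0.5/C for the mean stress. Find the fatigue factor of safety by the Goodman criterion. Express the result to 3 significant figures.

0.353

C = D/d = 77.0/6.2 = 12.4194; K_W = (4C−1)/(4C−4)+0.615/C = 1.1152; K_s = 1+0.5/C = 1.0403
F_a = (F_max−F_min)/2 = 489.5 N; F_m = (F_max+F_min)/2 = 1340.5 N
τ_a = K_W·8F_aD/(πd³) = 1.1152 × 402.72 = 449.12 MPa
τ_m = K_s·8F_mD/(πd³) = 1.0403 × 1102.9 = 1147.3 MPa
Goodman: 1/n_f = τ_a/S_se + τ_m/S_su = 449.12/326 + 1147.3/788 = 1.37766 + 1.45592 = 2.8336
n_f = 1/2.8336 = 0.3529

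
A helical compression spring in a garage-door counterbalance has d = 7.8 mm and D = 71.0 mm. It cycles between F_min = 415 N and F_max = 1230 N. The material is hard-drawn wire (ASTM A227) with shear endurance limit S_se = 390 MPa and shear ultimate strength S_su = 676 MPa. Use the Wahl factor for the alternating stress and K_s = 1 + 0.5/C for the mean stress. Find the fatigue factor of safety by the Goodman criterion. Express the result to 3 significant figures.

C = D/d = 71.0/7.8 = 9.1026; K_W = (4C−1)/(4C−4)+0.615/C = 1.1601; K_s = 1+0.5/C = 1.0549
F_a = (F_max−F_min)/2 = 407.5 N; F_m = (F_max+F_min)/2 = 822.5 N
τ_a = K_W·8F_aD/(πd³) = 1.1601 × 155.25 = 180.11 MPa
τ_m = K_s·8F_mD/(πd³) = 1.0549 × 313.37 = 330.58 MPa
Goodman: 1/n_f = τ_a/S_se + τ_m/S_su = 180.11/390 + 330.58/676 = 0.46183 + 0.48902 = 0.95085
n_f = 1/0.95085 = 1.052

1.05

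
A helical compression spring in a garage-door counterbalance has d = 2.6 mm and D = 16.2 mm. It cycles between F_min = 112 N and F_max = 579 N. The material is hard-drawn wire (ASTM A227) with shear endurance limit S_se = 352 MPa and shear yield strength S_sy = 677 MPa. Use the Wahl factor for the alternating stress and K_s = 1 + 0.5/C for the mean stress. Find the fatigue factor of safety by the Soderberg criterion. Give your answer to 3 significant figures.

C = D/d = 16.2/2.6 = 6.2308; K_W = (4C−1)/(4C−4)+0.615/C = 1.2421; K_s = 1+0.5/C = 1.0802
F_a = (F_max−F_min)/2 = 233.5 N; F_m = (F_max+F_min)/2 = 345.5 N
τ_a = K_W·8F_aD/(πd³) = 1.2421 × 548.05 = 680.73 MPa
τ_m = K_s·8F_mD/(πd³) = 1.0802 × 810.93 = 876 MPa
Soderberg: 1/n_f = τ_a/S_se + τ_m/S_sy = 680.73/352 + 876/677 = 1.93389 + 1.29395 = 3.2278
n_f = 1/3.2278 = 0.3098

0.310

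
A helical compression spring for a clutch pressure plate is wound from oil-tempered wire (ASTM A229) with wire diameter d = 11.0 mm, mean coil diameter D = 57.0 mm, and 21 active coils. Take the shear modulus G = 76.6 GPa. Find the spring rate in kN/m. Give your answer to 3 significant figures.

k = Gd⁴/(8D³N_a) = (76.6×10³ × 11.0⁴) / (8 × 57.0³ × 21)
  = 1.1215e+09 / 3.11124e+07 = 36.047 N/mm

36.0 kN/m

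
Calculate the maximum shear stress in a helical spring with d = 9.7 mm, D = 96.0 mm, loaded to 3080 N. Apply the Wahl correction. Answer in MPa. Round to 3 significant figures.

Spring index C = D/d = 96.0/9.7 = 9.8969
K_W = (4C−1)/(4C−4) + 0.615/C = 38.588/35.588 + 0.0621 = 1.1464
τ₀ = 8FD/(πd³) = 8·3080·96.0/(π·9.7³) = 2.36544e+06/2867.2 = 824.99 MPa
τ_max = K·τ₀ = 1.1464 × 824.99 = 945.8 MPa

946 MPa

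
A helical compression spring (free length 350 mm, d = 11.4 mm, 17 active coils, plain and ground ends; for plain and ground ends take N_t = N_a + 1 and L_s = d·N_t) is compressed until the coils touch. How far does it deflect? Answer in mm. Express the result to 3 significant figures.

145 mm

N_t = 18; L_s = 11.4·18 = 205.2 mm
δ_solid = L₀ − L_s = 350 − 205.2 = 144.8 mm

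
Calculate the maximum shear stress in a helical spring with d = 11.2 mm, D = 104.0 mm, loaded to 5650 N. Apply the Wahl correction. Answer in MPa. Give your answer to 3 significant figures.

Spring index C = D/d = 104.0/11.2 = 9.2857
K_W = (4C−1)/(4C−4) + 0.615/C = 36.143/33.143 + 0.0662 = 1.1567
τ₀ = 8FD/(πd³) = 8·5650·104.0/(π·11.2³) = 4.7008e+06/4413.7 = 1065 MPa
τ_max = K·τ₀ = 1.1567 × 1065 = 1232 MPa

1230 MPa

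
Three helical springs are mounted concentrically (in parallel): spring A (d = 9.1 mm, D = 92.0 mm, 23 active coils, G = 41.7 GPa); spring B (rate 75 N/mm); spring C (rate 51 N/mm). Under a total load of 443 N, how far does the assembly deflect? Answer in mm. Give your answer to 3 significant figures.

k_A = Gd⁴/(8D³N_a) = (41.7×10³)(9.1⁴)/(8·92.0³·23) = 1.9958 N/mm
Parallel: k_eq = 1.9958 + 75 + 51 = 128 N/mm
δ = F/k_eq = 443/128 = 3.4611 mm

3.46 mm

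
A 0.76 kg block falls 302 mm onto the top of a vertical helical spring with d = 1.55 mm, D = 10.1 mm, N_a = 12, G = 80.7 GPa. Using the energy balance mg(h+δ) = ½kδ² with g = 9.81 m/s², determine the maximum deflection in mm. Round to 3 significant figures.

32.5 mm

k = Gd⁴/(8D³N_a) = (80.7×10³)(1.55⁴)/(8·10.1³·12) = 4.7094 N/mm
W = mg = 0.76 × 9.81 = 7.4556 N
½kδ² − Wδ − Wh = 0 → δ = (W + √(W² + 2kWh))/k
δ = (7.4556 + √(55.586 + 21207.3))/4.7094 = (7.4556 + 145.82)/4.7094 = 32.546 mm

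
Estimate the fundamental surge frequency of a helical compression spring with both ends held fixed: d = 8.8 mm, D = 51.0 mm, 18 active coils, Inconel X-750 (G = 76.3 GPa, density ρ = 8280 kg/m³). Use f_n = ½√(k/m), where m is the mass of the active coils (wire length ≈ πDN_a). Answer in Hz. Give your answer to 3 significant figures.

k = Gd⁴/(8D³N_a) = (76.3×10³)(8.8⁴)/(8·51.0³·18) = 23.954 N/mm = 23954 N/m
Wire length L = πDN_a = π·51.0·18 = 2884 mm
m = ρ·(πd²/4)·L = 8280 × 60.821×10⁻⁶ m² × 2.884 m = 1.4524 kg
f_n = ½√(k/m) = 0.5·√(23954/1.4524) = 0.5·√(16493) = 64.213 Hz

64.2 Hz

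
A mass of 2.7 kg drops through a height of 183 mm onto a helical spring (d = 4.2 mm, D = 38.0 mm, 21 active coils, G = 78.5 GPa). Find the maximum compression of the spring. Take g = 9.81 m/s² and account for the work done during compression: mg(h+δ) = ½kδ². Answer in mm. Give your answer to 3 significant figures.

k = Gd⁴/(8D³N_a) = (78.5×10³)(4.2⁴)/(8·38.0³·21) = 2.6498 N/mm
W = mg = 2.7 × 9.81 = 26.487 N
½kδ² − Wδ − Wh = 0 → δ = (W + √(W² + 2kWh))/k
δ = (26.487 + √(701.56 + 25687.4))/2.6498 = (26.487 + 162.45)/2.6498 = 71.302 mm

71.3 mm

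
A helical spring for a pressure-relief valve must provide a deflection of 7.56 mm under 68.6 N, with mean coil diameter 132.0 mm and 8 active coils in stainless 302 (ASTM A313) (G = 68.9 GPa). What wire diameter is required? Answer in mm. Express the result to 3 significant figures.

11.8 mm

Required rate k = F/δ = 68.6/7.56 = 9.0741 N/mm
d = (8D³N_a·k / G)^(1/4) = (8·132.0³·8·9.0741 / (68.9×10³))^0.25
  = (19386)^0.25 = 11.7997 mm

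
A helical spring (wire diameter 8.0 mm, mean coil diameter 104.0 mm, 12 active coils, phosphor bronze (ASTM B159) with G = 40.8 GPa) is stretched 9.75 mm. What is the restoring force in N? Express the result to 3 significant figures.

15.1 N

k = Gd⁴/(8D³N_a) = (40.8×10³)(8.0⁴)/(8·104.0³·12) = 1.5476 N/mm
F = k·δ = 1.5476 × 9.75 = 15.089 N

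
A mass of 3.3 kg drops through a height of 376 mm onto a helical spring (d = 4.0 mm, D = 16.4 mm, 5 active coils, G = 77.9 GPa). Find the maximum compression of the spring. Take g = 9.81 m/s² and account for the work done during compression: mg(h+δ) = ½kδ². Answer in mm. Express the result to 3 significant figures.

k = Gd⁴/(8D³N_a) = (77.9×10³)(4.0⁴)/(8·16.4³·5) = 113.03 N/mm
W = mg = 3.3 × 9.81 = 32.373 N
½kδ² − Wδ − Wh = 0 → δ = (W + √(W² + 2kWh))/k
δ = (32.373 + √(1048 + 2.75161e+06))/113.03 = (32.373 + 1659.1)/113.03 = 14.965 mm

15.0 mm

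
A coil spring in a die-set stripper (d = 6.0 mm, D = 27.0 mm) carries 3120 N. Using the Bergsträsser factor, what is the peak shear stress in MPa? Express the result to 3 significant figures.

Spring index C = D/d = 27.0/6.0 = 4.5000
K_B = (4C+2)/(4C−3) = 20.000/15.000 = 1.3333
τ₀ = 8FD/(πd³) = 8·3120·27.0/(π·6.0³) = 673920/678.58 = 993.13 MPa
τ_max = K·τ₀ = 1.3333 × 993.13 = 1324.2 MPa

1320 MPa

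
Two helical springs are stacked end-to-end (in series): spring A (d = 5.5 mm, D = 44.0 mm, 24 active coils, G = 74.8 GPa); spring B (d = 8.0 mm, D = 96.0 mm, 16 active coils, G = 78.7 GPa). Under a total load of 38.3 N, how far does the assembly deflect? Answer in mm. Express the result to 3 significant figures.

k_A = Gd⁴/(8D³N_a) = (74.8×10³)(5.5⁴)/(8·44.0³·24) = 4.185 N/mm
k_B = Gd⁴/(8D³N_a) = (78.7×10³)(8.0⁴)/(8·96.0³·16) = 2.8465 N/mm
Series: 1/k_eq = 1/4.185 + 1/2.8465 = 0.59026; k_eq = 1.6942 N/mm
δ = F/k_eq = 38.3/1.6942 = 22.607 mm

22.6 mm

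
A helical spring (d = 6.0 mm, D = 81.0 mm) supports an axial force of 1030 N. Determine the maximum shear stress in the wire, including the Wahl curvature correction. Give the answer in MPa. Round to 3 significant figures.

1090 MPa

Spring index C = D/d = 81.0/6.0 = 13.5000
K_W = (4C−1)/(4C−4) + 0.615/C = 53.000/50.000 + 0.0456 = 1.1056
τ₀ = 8FD/(πd³) = 8·1030·81.0/(π·6.0³) = 667440/678.58 = 983.58 MPa
τ_max = K·τ₀ = 1.1056 × 983.58 = 1087.4 MPa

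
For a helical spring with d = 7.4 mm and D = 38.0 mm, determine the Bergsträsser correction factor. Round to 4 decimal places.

C = D/d = 38.0/7.4 = 5.1351
K_B = (4C+2)/(4C−3) = 22.541/17.541 = 1.2851

1.2851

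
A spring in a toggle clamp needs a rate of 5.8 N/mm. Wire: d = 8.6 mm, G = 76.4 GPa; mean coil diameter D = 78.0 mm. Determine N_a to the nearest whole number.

19

N_a = Gd⁴/(8D³k) = (76.4×10³ × 8.6⁴)/(8 × 78.0³ × 5.8)
    = 4.17914e+08 / 2.20192e+07 = 18.98 → 19 coils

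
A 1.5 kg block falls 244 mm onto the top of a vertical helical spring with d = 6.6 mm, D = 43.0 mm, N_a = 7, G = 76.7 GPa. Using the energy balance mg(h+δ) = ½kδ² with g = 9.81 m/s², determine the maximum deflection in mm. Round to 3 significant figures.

15.3 mm

k = Gd⁴/(8D³N_a) = (76.7×10³)(6.6⁴)/(8·43.0³·7) = 32.687 N/mm
W = mg = 1.5 × 9.81 = 14.715 N
½kδ² − Wδ − Wh = 0 → δ = (W + √(W² + 2kWh))/k
δ = (14.715 + √(216.53 + 234724))/32.687 = (14.715 + 484.71)/32.687 = 15.279 mm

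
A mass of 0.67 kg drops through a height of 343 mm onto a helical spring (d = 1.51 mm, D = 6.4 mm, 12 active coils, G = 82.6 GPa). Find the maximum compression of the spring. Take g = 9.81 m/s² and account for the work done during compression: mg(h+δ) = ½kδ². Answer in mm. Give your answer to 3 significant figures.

k = Gd⁴/(8D³N_a) = (82.6×10³)(1.51⁴)/(8·6.4³·12) = 17.064 N/mm
W = mg = 0.67 × 9.81 = 6.5727 N
½kδ² − Wδ − Wh = 0 → δ = (W + √(W² + 2kWh))/k
δ = (6.5727 + √(43.2 + 76938.7))/17.064 = (6.5727 + 277.46)/17.064 = 16.645 mm

16.6 mm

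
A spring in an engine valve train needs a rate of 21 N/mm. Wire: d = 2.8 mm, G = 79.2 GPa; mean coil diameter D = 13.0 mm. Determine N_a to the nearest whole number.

13

N_a = Gd⁴/(8D³k) = (79.2×10³ × 2.8⁴)/(8 × 13.0³ × 21)
    = 4.86808e+06 / 369096 = 13.19 → 13 coils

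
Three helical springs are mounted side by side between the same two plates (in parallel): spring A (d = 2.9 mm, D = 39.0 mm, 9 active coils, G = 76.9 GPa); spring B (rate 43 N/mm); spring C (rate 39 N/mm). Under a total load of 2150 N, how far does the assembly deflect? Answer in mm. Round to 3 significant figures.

25.8 mm

k_A = Gd⁴/(8D³N_a) = (76.9×10³)(2.9⁴)/(8·39.0³·9) = 1.2735 N/mm
Parallel: k_eq = 1.2735 + 43 + 39 = 83.273 N/mm
δ = F/k_eq = 2150/83.273 = 25.819 mm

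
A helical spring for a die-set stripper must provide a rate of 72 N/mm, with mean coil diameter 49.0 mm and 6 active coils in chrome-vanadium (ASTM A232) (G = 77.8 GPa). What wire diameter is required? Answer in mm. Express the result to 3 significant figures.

d = (8D³N_a·k / G)^(1/4) = (8·49.0³·6·72 / (77.8×10³))^0.25
  = (5226.2)^0.25 = 8.5025 mm

8.50 mm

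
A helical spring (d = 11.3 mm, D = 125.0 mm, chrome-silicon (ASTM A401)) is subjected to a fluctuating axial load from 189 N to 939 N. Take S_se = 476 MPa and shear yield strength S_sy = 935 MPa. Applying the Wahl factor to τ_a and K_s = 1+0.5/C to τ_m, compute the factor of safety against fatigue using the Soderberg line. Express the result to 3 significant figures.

C = D/d = 125.0/11.3 = 11.0619; K_W = (4C−1)/(4C−4)+0.615/C = 1.1301; K_s = 1+0.5/C = 1.0452
F_a = (F_max−F_min)/2 = 375 N; F_m = (F_max+F_min)/2 = 564 N
τ_a = K_W·8F_aD/(πd³) = 1.1301 × 82.727 = 93.492 MPa
τ_m = K_s·8F_mD/(πd³) = 1.0452 × 124.42 = 130.04 MPa
Soderberg: 1/n_f = τ_a/S_se + τ_m/S_sy = 93.492/476 + 130.04/935 = 0.19641 + 0.13909 = 0.3355
n_f = 1/0.3355 = 2.981

2.98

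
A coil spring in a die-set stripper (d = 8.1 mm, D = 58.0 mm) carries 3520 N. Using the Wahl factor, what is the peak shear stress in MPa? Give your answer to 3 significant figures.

1180 MPa

Spring index C = D/d = 58.0/8.1 = 7.1605
K_W = (4C−1)/(4C−4) + 0.615/C = 27.642/24.642 + 0.0859 = 1.2076
τ₀ = 8FD/(πd³) = 8·3520·58.0/(π·8.1³) = 1.63328e+06/1669.6 = 978.26 MPa
τ_max = K·τ₀ = 1.2076 × 978.26 = 1181.4 MPa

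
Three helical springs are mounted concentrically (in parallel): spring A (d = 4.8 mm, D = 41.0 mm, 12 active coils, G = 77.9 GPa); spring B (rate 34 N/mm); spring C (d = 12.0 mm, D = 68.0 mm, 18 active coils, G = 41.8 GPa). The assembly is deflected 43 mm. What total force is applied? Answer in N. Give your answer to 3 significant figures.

2550 N

k_A = Gd⁴/(8D³N_a) = (77.9×10³)(4.8⁴)/(8·41.0³·12) = 6.25 N/mm
k_C = Gd⁴/(8D³N_a) = (41.8×10³)(12.0⁴)/(8·68.0³·18) = 19.143 N/mm
Parallel: k_eq = 6.25 + 34 + 19.143 = 59.393 N/mm
F = k_eq·δ = 59.393·43 = 2553.9 N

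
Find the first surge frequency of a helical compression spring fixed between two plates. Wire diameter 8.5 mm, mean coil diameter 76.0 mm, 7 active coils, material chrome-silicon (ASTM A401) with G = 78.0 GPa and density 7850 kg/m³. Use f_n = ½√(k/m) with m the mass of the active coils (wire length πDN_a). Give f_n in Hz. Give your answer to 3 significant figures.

k = Gd⁴/(8D³N_a) = (78.0×10³)(8.5⁴)/(8·76.0³·7) = 16.563 N/mm = 16563 N/m
Wire length L = πDN_a = π·76.0·7 = 1671.3 mm
m = ρ·(πd²/4)·L = 7850 × 56.745×10⁻⁶ m² × 1.6713 m = 0.74449 kg
f_n = ½√(k/m) = 0.5·√(16563/0.74449) = 0.5·√(22248) = 74.578 Hz

74.6 Hz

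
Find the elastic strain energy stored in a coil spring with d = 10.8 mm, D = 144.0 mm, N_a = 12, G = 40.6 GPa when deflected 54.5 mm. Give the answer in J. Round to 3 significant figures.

k = Gd⁴/(8D³N_a) = (40.6×10³)(10.8⁴)/(8·144.0³·12) = 1.9269 N/mm
U = ½kδ² = 0.5 × 1.9269 × 54.5² = 2861.7 N·mm = 2.8617 J

2.86 J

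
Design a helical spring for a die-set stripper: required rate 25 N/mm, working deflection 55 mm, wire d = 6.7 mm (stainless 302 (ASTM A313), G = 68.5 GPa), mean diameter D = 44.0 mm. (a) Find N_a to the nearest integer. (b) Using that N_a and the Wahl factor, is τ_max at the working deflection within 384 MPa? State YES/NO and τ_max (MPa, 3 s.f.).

(a) 8 coils; (b) NO, τ_max = 637 MPa

N_a = Gd⁴/(8D³k) = (68.5×10³)(6.7⁴)/(8·44.0³·25) = 8.102 → N_a = 8
Actual rate k = Gd⁴/(8D³·8) = 25.319 N/mm
Working load F = kδ = 25.319·55 = 1392.6 N
C = 44.0/6.7 = 6.5672; K_W = (4C−1)/(4C−4)+0.615/C = 1.2284
τ_max = K_W·8FD/(πd³) = 1.2284·518.78 = 637.25 MPa
τ_max > 384 MPa → exceeds allowable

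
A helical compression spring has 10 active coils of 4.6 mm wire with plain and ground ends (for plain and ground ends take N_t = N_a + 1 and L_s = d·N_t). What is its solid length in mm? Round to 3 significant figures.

50.6 mm

plain and ground ends: N_t = N_a + 1 = 10 + 1 = 11
L_s = d·N_t = 4.6 × 11 = 50.6 mm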